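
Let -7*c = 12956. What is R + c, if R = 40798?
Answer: 272630/7 ≈ 38947.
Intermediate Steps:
c = -12956/7 (c = -⅐*12956 = -12956/7 ≈ -1850.9)
R + c = 40798 - 12956/7 = 272630/7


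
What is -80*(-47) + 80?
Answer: 3840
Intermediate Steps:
-80*(-47) + 80 = 3760 + 80 = 3840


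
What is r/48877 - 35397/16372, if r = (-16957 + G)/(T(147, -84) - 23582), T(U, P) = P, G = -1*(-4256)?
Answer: -20472159496391/9468935149252 ≈ -2.1620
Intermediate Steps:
G = 4256
r = 12701/23666 (r = (-16957 + 4256)/(-84 - 23582) = -12701/(-23666) = -12701*(-1/23666) = 12701/23666 ≈ 0.53668)
r/48877 - 35397/16372 = (12701/23666)/48877 - 35397/16372 = (12701/23666)*(1/48877) - 35397*1/16372 = 12701/1156723082 - 35397/16372 = -20472159496391/9468935149252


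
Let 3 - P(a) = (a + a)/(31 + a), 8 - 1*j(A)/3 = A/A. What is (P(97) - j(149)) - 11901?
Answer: -762913/64 ≈ -11921.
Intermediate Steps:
j(A) = 21 (j(A) = 24 - 3*A/A = 24 - 3*1 = 24 - 3 = 21)
P(a) = 3 - 2*a/(31 + a) (P(a) = 3 - (a + a)/(31 + a) = 3 - 2*a/(31 + a))
(P(97) - j(149)) - 11901 = ((93 + 97)/(31 + 97) - 1*21) - 11901 = (190/128 - 21) - 11901 = ((1/128)*190 - 21) - 11901 = (95/64 - 21) - 11901 = -1249/64 - 11901 = -762913/64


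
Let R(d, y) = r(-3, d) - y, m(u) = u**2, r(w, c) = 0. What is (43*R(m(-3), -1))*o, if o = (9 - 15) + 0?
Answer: -258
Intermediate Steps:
o = -6 (o = -6 + 0 = -6)
R(d, y) = -y (R(d, y) = 0 - y = -y)
(43*R(m(-3), -1))*o = (43*(-1*(-1)))*(-6) = (43*1)*(-6) = 43*(-6) = -258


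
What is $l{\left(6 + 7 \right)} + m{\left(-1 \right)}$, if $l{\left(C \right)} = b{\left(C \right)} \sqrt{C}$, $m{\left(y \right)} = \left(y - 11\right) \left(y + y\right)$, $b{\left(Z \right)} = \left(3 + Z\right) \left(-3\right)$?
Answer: $24 - 48 \sqrt{13} \approx -149.07$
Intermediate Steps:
$b{\left(Z \right)} = -9 - 3 Z$
$m{\left(y \right)} = 2 y \left(-11 + y\right)$ ($m{\left(y \right)} = \left(-11 + y\right) 2 y = 2 y \left(-11 + y\right)$)
$l{\left(C \right)} = \sqrt{C} \left(-9 - 3 C\right)$ ($l{\left(C \right)} = \left(-9 - 3 C\right) \sqrt{C} = \sqrt{C} \left(-9 - 3 C\right)$)
$l{\left(6 + 7 \right)} + m{\left(-1 \right)} = 3 \sqrt{6 + 7} \left(-3 - \left(6 + 7\right)\right) + 2 \left(-1\right) \left(-11 - 1\right) = 3 \sqrt{13} \left(-3 - 13\right) + 2 \left(-1\right) \left(-12\right) = 3 \sqrt{13} \left(-3 - 13\right) + 24 = 3 \sqrt{13} \left(-16\right) + 24 = - 48 \sqrt{13} + 24 = 24 - 48 \sqrt{13}$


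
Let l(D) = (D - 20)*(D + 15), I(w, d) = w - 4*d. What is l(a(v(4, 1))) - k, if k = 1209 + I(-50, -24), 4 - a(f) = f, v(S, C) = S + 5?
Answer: -1505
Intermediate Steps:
v(S, C) = 5 + S
a(f) = 4 - f
l(D) = (-20 + D)*(15 + D)
k = 1255 (k = 1209 + (-50 - 4*(-24)) = 1209 + (-50 + 96) = 1209 + 46 = 1255)
l(a(v(4, 1))) - k = (-300 + (4 - (5 + 4))² - 5*(4 - (5 + 4))) - 1*1255 = (-300 + (4 - 1*9)² - 5*(4 - 1*9)) - 1255 = (-300 + (4 - 9)² - 5*(4 - 9)) - 1255 = (-300 + (-5)² - 5*(-5)) - 1255 = (-300 + 25 + 25) - 1255 = -250 - 1255 = -1505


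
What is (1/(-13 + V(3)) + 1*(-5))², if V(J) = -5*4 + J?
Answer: 22801/900 ≈ 25.334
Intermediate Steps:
V(J) = -20 + J
(1/(-13 + V(3)) + 1*(-5))² = (1/(-13 + (-20 + 3)) + 1*(-5))² = (1/(-13 - 17) - 5)² = (1/(-30) - 5)² = (-1/30 - 5)² = (-151/30)² = 22801/900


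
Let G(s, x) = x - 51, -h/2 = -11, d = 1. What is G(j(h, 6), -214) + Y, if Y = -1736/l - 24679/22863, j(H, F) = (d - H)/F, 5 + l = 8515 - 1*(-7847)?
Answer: -99545438686/373970091 ≈ -266.19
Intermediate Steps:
l = 16357 (l = -5 + (8515 - 1*(-7847)) = -5 + (8515 + 7847) = -5 + 16362 = 16357)
h = 22 (h = -2*(-11) = 22)
j(H, F) = (1 - H)/F
G(s, x) = -51 + x
Y = -443364571/373970091 (Y = -1736/16357 - 24679/22863 = -443364571/373970091 ≈ -1.1856)
G(j(h, 6), -214) + Y = (-51 - 214) - 443364571/373970091 = -265 - 443364571/373970091 = -99545438686/373970091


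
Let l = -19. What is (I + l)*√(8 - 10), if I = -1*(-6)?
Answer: -13*I*√2 ≈ -18.385*I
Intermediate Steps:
I = 6
(I + l)*√(8 - 10) = (6 - 19)*√(8 - 10) = -13*I*√2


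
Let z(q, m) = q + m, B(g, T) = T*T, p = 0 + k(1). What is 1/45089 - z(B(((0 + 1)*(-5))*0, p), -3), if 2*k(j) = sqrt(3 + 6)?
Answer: 135271/180356 ≈ 0.75002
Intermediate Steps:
k(j) = 3/2 (k(j) = sqrt(3 + 6)/2 = sqrt(9)/2 = (1/2)*3 = 3/2)
p = 3/2 (p = 0 + 3/2 = 3/2 ≈ 1.5000)
B(g, T) = T**2
z(q, m) = m + q
1/45089 - z(B(((0 + 1)*(-5))*0, p), -3) = 1/45089 - (-3 + (3/2)**2) = 1/45089 - (-3 + 9/4) = 1/45089 - 1*(-3/4) = 1/45089 + 3/4 = 135271/180356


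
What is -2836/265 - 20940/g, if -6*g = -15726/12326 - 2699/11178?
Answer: -2293961897423036/27699536015 ≈ -82816.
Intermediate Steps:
g = 104526551/413340084 (g = -(-15726/12326 - 2699/11178)/6 = -(-15726*1/12326 - 2699*1/11178)/6 = -(-7863/6163 - 2699/11178)/6 = -⅙*(-104526551/68890014) = 104526551/413340084 ≈ 0.25288)
-2836/265 - 20940/g = -2836/265 - 20940/104526551/413340084 = -2836*1/265 - 20940*413340084/104526551 = -2836/265 - 8655341358960/104526551 = -2293961897423036/27699536015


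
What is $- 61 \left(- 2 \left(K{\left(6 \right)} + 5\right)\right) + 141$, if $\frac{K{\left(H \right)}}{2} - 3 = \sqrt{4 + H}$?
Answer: $1483 + 244 \sqrt{10} \approx 2254.6$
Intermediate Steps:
$K{\left(H \right)} = 6 + 2 \sqrt{4 + H}$
$- 61 \left(- 2 \left(K{\left(6 \right)} + 5\right)\right) + 141 = - 61 \left(- 2 \left(\left(6 + 2 \sqrt{4 + 6}\right) + 5\right)\right) + 141 = - 61 \left(- 2 \left(\left(6 + 2 \sqrt{10}\right) + 5\right)\right) + 141 = - 61 \left(- 2 \left(11 + 2 \sqrt{10}\right)\right) + 141 = - 61 \left(-22 - 4 \sqrt{10}\right) + 141 = \left(1342 + 244 \sqrt{10}\right) + 141 = 1483 + 244 \sqrt{10}$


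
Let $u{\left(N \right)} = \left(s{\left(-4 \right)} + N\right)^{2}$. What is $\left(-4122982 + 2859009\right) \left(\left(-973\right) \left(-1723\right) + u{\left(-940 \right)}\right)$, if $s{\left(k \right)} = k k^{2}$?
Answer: $-3393129198635$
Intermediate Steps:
$s{\left(k \right)} = k^{3}$
$u{\left(N \right)} = \left(-64 + N\right)^{2}$ ($u{\left(N \right)} = \left(\left(-4\right)^{3} + N\right)^{2} = \left(-64 + N\right)^{2}$)
$\left(-4122982 + 2859009\right) \left(\left(-973\right) \left(-1723\right) + u{\left(-940 \right)}\right) = \left(-4122982 + 2859009\right) \left(\left(-973\right) \left(-1723\right) + \left(-64 - 940\right)^{2}\right) = - 1263973 \left(1676479 + \left(-1004\right)^{2}\right) = - 1263973 \left(1676479 + 1008016\right) = \left(-1263973\right) 2684495 = -3393129198635$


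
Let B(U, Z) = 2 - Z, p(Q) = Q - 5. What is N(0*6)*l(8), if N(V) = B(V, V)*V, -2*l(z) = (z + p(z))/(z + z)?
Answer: 0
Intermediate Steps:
p(Q) = -5 + Q
l(z) = -(-5 + 2*z)/(4*z) (l(z) = -(z + (-5 + z))/(2*(z + z)) = -(-5 + 2*z)/(2*(2*z)) = -(-5 + 2*z)*1/(2*z)/2 = -(-5 + 2*z)/(4*z))
N(V) = V*(2 - V) (N(V) = (2 - V)*V = V*(2 - V))
N(0*6)*l(8) = ((0*6)*(2 - 0*6))*((1/4)*(5 - 2*8)/8) = (0*(2 - 1*0))*((1/4)*(1/8)*(5 - 16)) = (0*(2 + 0))*((1/4)*(1/8)*(-11)) = (0*2)*(-11/32) = 0*(-11/32) = 0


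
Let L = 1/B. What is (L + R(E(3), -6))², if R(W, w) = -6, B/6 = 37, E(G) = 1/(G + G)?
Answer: 1771561/49284 ≈ 35.946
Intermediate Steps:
E(G) = 1/(2*G)
B = 222 (B = 6*37 = 222)
L = 1/222 ≈ 0.0045045
(L + R(E(3), -6))² = (1/222 - 6)² = (-1331/222)² = 1771561/49284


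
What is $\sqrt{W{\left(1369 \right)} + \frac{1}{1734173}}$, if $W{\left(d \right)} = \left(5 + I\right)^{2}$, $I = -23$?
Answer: $\frac{\sqrt{974383343767169}}{1734173} \approx 18.0$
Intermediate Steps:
$W{\left(d \right)} = 324$ ($W{\left(d \right)} = \left(5 - 23\right)^{2} = \left(-18\right)^{2} = 324$)
$\sqrt{W{\left(1369 \right)} + \frac{1}{1734173}} = \sqrt{324 + \frac{1}{1734173}} = \sqrt{\frac{561872053}{1734173}} = \frac{\sqrt{974383343767169}}{1734173}$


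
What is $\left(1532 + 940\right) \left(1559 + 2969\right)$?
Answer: $11193216$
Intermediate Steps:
$\left(1532 + 940\right) \left(1559 + 2969\right) = 2472 \cdot 4528 = 11193216$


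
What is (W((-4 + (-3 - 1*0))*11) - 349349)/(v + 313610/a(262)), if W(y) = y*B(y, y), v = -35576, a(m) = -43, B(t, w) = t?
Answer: 7383530/921689 ≈ 8.0109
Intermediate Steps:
W(y) = y**2 (W(y) = y*y = y**2)
(W((-4 + (-3 - 1*0))*11) - 349349)/(v + 313610/a(262)) = (((-4 + (-3 - 1*0))*11)**2 - 349349)/(-35576 + 313610/(-43)) = (((-4 + (-3 + 0))*11)**2 - 349349)/(-35576 + 313610*(-1/43)) = (((-4 - 3)*11)**2 - 349349)/(-35576 - 313610/43) = ((-7*11)**2 - 349349)/(-1843378/43) = ((-77)**2 - 349349)*(-43/1843378) = (5929 - 349349)*(-43/1843378) = -343420*(-43/1843378) = 7383530/921689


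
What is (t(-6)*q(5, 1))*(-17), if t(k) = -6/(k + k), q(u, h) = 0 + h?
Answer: -17/2 ≈ -8.5000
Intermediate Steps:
q(u, h) = h
t(k) = -3/k (t(k) = -6*1/(2*k) = -3/k)
(t(-6)*q(5, 1))*(-17) = (-3/(-6)*1)*(-17) = (-3*(-⅙)*1)*(-17) = ((½)*1)*(-17) = (½)*(-17) = -17/2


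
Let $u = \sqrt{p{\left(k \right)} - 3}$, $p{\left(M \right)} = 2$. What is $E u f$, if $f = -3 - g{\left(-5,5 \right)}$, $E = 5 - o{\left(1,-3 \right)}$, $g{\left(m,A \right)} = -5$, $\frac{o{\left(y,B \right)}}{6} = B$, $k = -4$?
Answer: $46 i \approx 46.0 i$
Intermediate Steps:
$o{\left(y,B \right)} = 6 B$
$E = 23$ ($E = 5 - 6 \left(-3\right) = 5 - -18 = 5 + 18 = 23$)
$u = i$ ($u = \sqrt{2 - 3} = \sqrt{-1} = i \approx 1.0 i$)
$f = 2$ ($f = -3 - -5 = -3 + 5 = 2$)
$E u f = 23 i 2 = 46 i$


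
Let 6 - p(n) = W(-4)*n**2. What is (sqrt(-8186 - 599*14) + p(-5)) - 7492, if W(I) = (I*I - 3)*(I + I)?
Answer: -4886 + 2*I*sqrt(4143) ≈ -4886.0 + 128.73*I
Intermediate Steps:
W(I) = 2*I*(-3 + I**2) (W(I) = (I**2 - 3)*(2*I) = (-3 + I**2)*(2*I) = 2*I*(-3 + I**2))
p(n) = 6 + 104*n**2 (p(n) = 6 - 2*(-4)*(-3 + (-4)**2)*n**2 = 6 - 2*(-4)*(-3 + 16)*n**2 = 6 - 2*(-4)*13*n**2 = 6 - (-104)*n**2 = 6 + 104*n**2)
(sqrt(-8186 - 599*14) + p(-5)) - 7492 = (sqrt(-8186 - 599*14) + (6 + 104*(-5)**2)) - 7492 = (sqrt(-8186 - 8386) + (6 + 104*25)) - 7492 = (sqrt(-16572) + (6 + 2600)) - 7492 = (2*I*sqrt(4143) + 2606) - 7492 = (2606 + 2*I*sqrt(4143)) - 7492 = -4886 + 2*I*sqrt(4143)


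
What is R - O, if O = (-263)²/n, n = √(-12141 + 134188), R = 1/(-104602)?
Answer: -1/104602 - 69169*√127/3937 ≈ -197.99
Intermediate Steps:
R = -1/104602 ≈ -9.5600e-6
n = 31*√127 (n = √122047 = 31*√127 ≈ 349.35)
O = 69169*√127/3937 (O = (-263)²/((31*√127)) = 69169*(√127/3937) = 69169*√127/3937 ≈ 197.99)
R - O = -1/104602 - 69169*√127/3937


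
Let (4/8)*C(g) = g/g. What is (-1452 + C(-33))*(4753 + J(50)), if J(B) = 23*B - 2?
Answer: -8556450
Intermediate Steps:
C(g) = 2 (C(g) = 2*(g/g) = 2*1 = 2)
J(B) = -2 + 23*B
(-1452 + C(-33))*(4753 + J(50)) = (-1452 + 2)*(4753 + (-2 + 23*50)) = -1450*(4753 + (-2 + 1150)) = -1450*(4753 + 1148) = -1450*5901 = -8556450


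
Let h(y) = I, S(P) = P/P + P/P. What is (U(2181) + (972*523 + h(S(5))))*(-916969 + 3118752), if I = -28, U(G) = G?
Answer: 1124030037547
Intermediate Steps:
S(P) = 2 (S(P) = 1 + 1 = 2)
h(y) = -28
(U(2181) + (972*523 + h(S(5))))*(-916969 + 3118752) = (2181 + (972*523 - 28))*(-916969 + 3118752) = (2181 + (508356 - 28))*2201783 = (2181 + 508328)*2201783 = 510509*2201783 = 1124030037547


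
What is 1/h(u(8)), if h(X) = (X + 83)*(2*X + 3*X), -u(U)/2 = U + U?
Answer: -1/8160 ≈ -0.00012255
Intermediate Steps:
u(U) = -4*U (u(U) = -2*(U + U) = -4*U)
h(X) = 5*X*(83 + X) (h(X) = (83 + X)*(5*X) = 5*X*(83 + X))
1/h(u(8)) = 1/(5*(-4*8)*(83 - 4*8)) = 1/(5*(-32)*(83 - 32)) = 1/(5*(-32)*51) = 1/(-8160) = -1/8160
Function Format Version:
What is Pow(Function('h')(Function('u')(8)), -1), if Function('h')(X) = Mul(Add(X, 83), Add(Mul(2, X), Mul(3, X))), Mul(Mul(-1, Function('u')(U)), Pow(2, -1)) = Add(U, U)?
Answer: Rational(-1, 8160) ≈ -0.00012255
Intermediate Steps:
Function('u')(U) = Mul(-4, U) (Function('u')(U) = Mul(-2, Add(U, U)) = Mul(-2, Mul(2, U)) = Mul(-4, U))
Function('h')(X) = Mul(5, X, Add(83, X)) (Function('h')(X) = Mul(Add(83, X), Mul(5, X)) = Mul(5, X, Add(83, X)))
Pow(Function('h')(Function('u')(8)), -1) = Pow(Mul(5, Mul(-4, 8), Add(83, Mul(-4, 8))), -1) = Pow(Mul(5, -32, Add(83, -32)), -1) = Pow(Mul(5, -32, 51), -1) = Pow(-8160, -1) = Rational(-1, 8160)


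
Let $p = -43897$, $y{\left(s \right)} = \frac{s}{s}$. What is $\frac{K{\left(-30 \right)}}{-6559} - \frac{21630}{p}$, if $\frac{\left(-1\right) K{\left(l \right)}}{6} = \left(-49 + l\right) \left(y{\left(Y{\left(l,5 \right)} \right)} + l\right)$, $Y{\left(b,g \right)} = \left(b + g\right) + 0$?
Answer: $\frac{106468476}{41131489} \approx 2.5885$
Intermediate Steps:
$Y{\left(b,g \right)} = b + g$
$y{\left(s \right)} = 1$
$K{\left(l \right)} = - 6 \left(1 + l\right) \left(-49 + l\right)$ ($K{\left(l \right)} = - 6 \left(-49 + l\right) \left(1 + l\right) = - 6 \left(1 + l\right) \left(-49 + l\right)$)
$\frac{K{\left(-30 \right)}}{-6559} - \frac{21630}{p} = \frac{294 - 6 \left(-30\right)^{2} + 288 \left(-30\right)}{-6559} - \frac{21630}{-43897} = \left(294 - 5400 - 8640\right) \left(- \frac{1}{6559}\right) - - \frac{3090}{6271} = \left(294 - 5400 - 8640\right) \left(- \frac{1}{6559}\right) + \frac{3090}{6271} = \left(-13746\right) \left(- \frac{1}{6559}\right) + \frac{3090}{6271} = \frac{13746}{6559} + \frac{3090}{6271} = \frac{106468476}{41131489}$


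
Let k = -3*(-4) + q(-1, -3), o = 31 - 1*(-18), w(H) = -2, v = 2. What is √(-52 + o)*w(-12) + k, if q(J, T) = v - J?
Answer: 15 - 2*I*√3 ≈ 15.0 - 3.4641*I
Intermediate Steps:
o = 49 (o = 31 + 18 = 49)
q(J, T) = 2 - J
k = 15 (k = -3*(-4) + (2 - 1*(-1)) = 12 + (2 + 1) = 12 + 3 = 15)
√(-52 + o)*w(-12) + k = √(-52 + 49)*(-2) + 15 = √(-3)*(-2) + 15 = (I*√3)*(-2) + 15 = -2*I*√3 + 15 = 15 - 2*I*√3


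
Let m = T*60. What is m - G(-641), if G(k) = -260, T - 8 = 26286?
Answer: 1577900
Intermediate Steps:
T = 26294 (T = 8 + 26286 = 26294)
m = 1577640 (m = 26294*60 = 1577640)
m - G(-641) = 1577640 - 1*(-260) = 1577640 + 260 = 1577900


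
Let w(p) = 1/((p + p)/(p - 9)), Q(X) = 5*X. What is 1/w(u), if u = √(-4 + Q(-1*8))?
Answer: 4*√11/(2*√11 + 9*I) ≈ 0.704 - 0.95519*I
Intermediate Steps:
u = 2*I*√11 (u = √(-4 + 5*(-1*8)) = √(-4 + 5*(-8)) = √(-4 - 40) = √(-44) = 2*I*√11 ≈ 6.6332*I)
w(p) = (-9 + p)/(2*p) (w(p) = 1/((2*p)/(-9 + p)) = 1/(2*p/(-9 + p)) = (-9 + p)/(2*p))
1/w(u) = 1/((-9 + 2*I*√11)/(2*((2*I*√11)))) = 1/((-I*√11/22)*(-9 + 2*I*√11)/2) = 1/(-I*√11*(-9 + 2*I*√11)/44) = 4*I*√11/(-9 + 2*I*√11)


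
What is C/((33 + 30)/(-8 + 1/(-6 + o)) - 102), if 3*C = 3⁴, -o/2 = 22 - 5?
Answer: -321/1306 ≈ -0.24579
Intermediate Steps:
o = -34 (o = -2*(22 - 5) = -2*17 = -34)
C = 27 (C = (⅓)*3⁴ = (⅓)*81 = 27)
C/((33 + 30)/(-8 + 1/(-6 + o)) - 102) = 27/((33 + 30)/(-8 + 1/(-6 - 34)) - 102) = 27/(63/(-8 + 1/(-40)) - 102) = 27/(63/(-8 - 1/40) - 102) = 27/(63/(-321/40) - 102) = 27/(63*(-40/321) - 102) = 27/(-840/107 - 102) = 27/(-11754/107) = 27*(-107/11754) = -321/1306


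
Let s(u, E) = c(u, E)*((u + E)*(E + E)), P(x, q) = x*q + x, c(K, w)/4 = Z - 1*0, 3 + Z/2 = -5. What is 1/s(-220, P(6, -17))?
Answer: -1/3883008 ≈ -2.5753e-7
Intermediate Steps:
Z = -16 (Z = -6 + 2*(-5) = -6 - 10 = -16)
c(K, w) = -64 (c(K, w) = 4*(-16 - 1*0) = 4*(-16 + 0) = 4*(-16) = -64)
P(x, q) = x + q*x (P(x, q) = q*x + x = x + q*x)
s(u, E) = -128*E*(E + u) (s(u, E) = -64*(u + E)*(E + E) = -64*(E + u)*2*E = -128*E*(E + u))
1/s(-220, P(6, -17)) = 1/(-128*6*(1 - 17)*(6*(1 - 17) - 220)) = 1/(-128*6*(-16)*(6*(-16) - 220)) = 1/(-128*(-96)*(-96 - 220)) = 1/(-128*(-96)*(-316)) = 1/(-3883008) = -1/3883008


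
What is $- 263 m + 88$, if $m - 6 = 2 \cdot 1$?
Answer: $-2016$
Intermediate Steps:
$m = 8$ ($m = 6 + 2 \cdot 1 = 6 + 2 = 8$)
$- 263 m + 88 = \left(-263\right) 8 + 88 = -2104 + 88 = -2016$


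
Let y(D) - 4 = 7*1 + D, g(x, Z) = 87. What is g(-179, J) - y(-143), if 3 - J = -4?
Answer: 219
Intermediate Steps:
J = 7 (J = 3 - 1*(-4) = 3 + 4 = 7)
y(D) = 11 + D (y(D) = 4 + (7*1 + D) = 4 + (7 + D) = 11 + D)
g(-179, J) - y(-143) = 87 - (11 - 143) = 87 - 1*(-132) = 87 + 132 = 219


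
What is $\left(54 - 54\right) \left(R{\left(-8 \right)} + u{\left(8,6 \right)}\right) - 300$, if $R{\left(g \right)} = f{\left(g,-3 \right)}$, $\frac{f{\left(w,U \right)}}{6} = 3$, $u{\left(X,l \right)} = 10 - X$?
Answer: $-300$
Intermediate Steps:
$f{\left(w,U \right)} = 18$ ($f{\left(w,U \right)} = 6 \cdot 3 = 18$)
$R{\left(g \right)} = 18$
$\left(54 - 54\right) \left(R{\left(-8 \right)} + u{\left(8,6 \right)}\right) - 300 = \left(54 - 54\right) \left(18 + \left(10 - 8\right)\right) - 300 = 0 \left(18 + \left(10 - 8\right)\right) - 300 = 0 \left(18 + 2\right) - 300 = 0 \cdot 20 - 300 = 0 - 300 = -300$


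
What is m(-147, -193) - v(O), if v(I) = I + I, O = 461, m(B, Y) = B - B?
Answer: -922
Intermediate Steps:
m(B, Y) = 0
v(I) = 2*I
m(-147, -193) - v(O) = 0 - 2*461 = 0 - 1*922 = 0 - 922 = -922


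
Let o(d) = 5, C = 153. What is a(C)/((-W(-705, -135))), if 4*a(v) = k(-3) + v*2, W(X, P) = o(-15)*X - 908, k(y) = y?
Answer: 303/17732 ≈ 0.017088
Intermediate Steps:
W(X, P) = -908 + 5*X (W(X, P) = 5*X - 908 = -908 + 5*X)
a(v) = -¾ + v/2 (a(v) = (-3 + v*2)/4 = (-3 + 2*v)/4 = -¾ + v/2)
a(C)/((-W(-705, -135))) = (-¾ + (½)*153)/((-(-908 + 5*(-705)))) = (-¾ + 153/2)/((-(-908 - 3525))) = 303/(4*((-1*(-4433)))) = (303/4)/4433 = (303/4)*(1/4433) = 303/17732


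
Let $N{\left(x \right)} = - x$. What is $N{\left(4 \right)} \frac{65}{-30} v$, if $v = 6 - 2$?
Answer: $\frac{104}{3} \approx 34.667$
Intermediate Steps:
$v = 4$ ($v = 6 - 2 = 4$)
$N{\left(4 \right)} \frac{65}{-30} v = \left(-1\right) 4 \frac{65}{-30} \cdot 4 = - 4 \cdot 65 \left(- \frac{1}{30}\right) 4 = \left(-4\right) \left(- \frac{13}{6}\right) 4 = \frac{26}{3} \cdot 4 = \frac{104}{3}$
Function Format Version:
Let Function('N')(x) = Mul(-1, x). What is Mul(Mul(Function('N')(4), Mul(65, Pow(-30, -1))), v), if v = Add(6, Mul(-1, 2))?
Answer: Rational(104, 3) ≈ 34.667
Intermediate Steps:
v = 4 (v = Add(6, -2) = 4)
Mul(Mul(Function('N')(4), Mul(65, Pow(-30, -1))), v) = Mul(Mul(Mul(-1, 4), Mul(65, Pow(-30, -1))), 4) = Mul(Mul(-4, Mul(65, Rational(-1, 30))), 4) = Mul(Mul(-4, Rational(-13, 6)), 4) = Mul(Rational(26, 3), 4) = Rational(104, 3)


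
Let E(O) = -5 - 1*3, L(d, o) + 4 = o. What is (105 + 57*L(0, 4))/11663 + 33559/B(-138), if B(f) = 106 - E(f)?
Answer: 391410587/1329582 ≈ 294.39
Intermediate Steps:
L(d, o) = -4 + o
E(O) = -8 (E(O) = -5 - 3 = -8)
B(f) = 114 (B(f) = 106 - 1*(-8) = 106 + 8 = 114)
(105 + 57*L(0, 4))/11663 + 33559/B(-138) = (105 + 57*(-4 + 4))/11663 + 33559/114 = (105 + 57*0)*(1/11663) + 33559*(1/114) = (105 + 0)*(1/11663) + 33559/114 = 105*(1/11663) + 33559/114 = 105/11663 + 33559/114 = 391410587/1329582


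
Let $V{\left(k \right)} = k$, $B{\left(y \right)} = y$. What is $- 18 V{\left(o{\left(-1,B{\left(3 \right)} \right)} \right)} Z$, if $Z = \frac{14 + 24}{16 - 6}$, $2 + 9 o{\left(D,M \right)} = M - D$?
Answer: $- \frac{76}{5} \approx -15.2$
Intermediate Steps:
$o{\left(D,M \right)} = - \frac{2}{9} - \frac{D}{9} + \frac{M}{9}$ ($o{\left(D,M \right)} = - \frac{2}{9} + \frac{M - D}{9} = - \frac{2}{9} - \left(- \frac{M}{9} + \frac{D}{9}\right) = - \frac{2}{9} - \frac{D}{9} + \frac{M}{9}$)
$Z = \frac{19}{5}$ ($Z = \frac{38}{10} = 38 \cdot \frac{1}{10} = \frac{19}{5} \approx 3.8$)
$- 18 V{\left(o{\left(-1,B{\left(3 \right)} \right)} \right)} Z = - 18 \left(- \frac{2}{9} - - \frac{1}{9} + \frac{1}{9} \cdot 3\right) \frac{19}{5} = - 18 \left(- \frac{2}{9} + \frac{1}{9} + \frac{1}{3}\right) \frac{19}{5} = \left(-18\right) \frac{2}{9} \cdot \frac{19}{5} = \left(-4\right) \frac{19}{5} = - \frac{76}{5}$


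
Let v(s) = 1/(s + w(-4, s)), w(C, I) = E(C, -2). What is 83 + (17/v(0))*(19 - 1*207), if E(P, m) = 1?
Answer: -3113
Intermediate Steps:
w(C, I) = 1
v(s) = 1/(1 + s) (v(s) = 1/(s + 1) = 1/(1 + s))
83 + (17/v(0))*(19 - 1*207) = 83 + (17/(1/(1 + 0)))*(19 - 1*207) = 83 + (17/(1/1))*(19 - 207) = 83 + (17/1)*(-188) = 83 + (17*1)*(-188) = 83 + 17*(-188) = 83 - 3196 = -3113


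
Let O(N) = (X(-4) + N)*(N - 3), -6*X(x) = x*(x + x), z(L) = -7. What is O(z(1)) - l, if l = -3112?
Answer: 9706/3 ≈ 3235.3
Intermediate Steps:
X(x) = -x²/3 (X(x) = -x*(x + x)/6 = -x*2*x/6 = -x²/3)
O(N) = (-3 + N)*(-16/3 + N) (O(N) = (-⅓*(-4)² + N)*(N - 3) = (-⅓*16 + N)*(-3 + N) = (-16/3 + N)*(-3 + N) = (-3 + N)*(-16/3 + N))
O(z(1)) - l = (16 + (-7)² - 25/3*(-7)) - 1*(-3112) = (16 + 49 + 175/3) + 3112 = 370/3 + 3112 = 9706/3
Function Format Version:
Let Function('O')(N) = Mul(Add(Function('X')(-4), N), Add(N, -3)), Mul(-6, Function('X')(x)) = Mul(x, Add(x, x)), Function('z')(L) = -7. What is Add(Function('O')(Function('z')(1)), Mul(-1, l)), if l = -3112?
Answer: Rational(9706, 3) ≈ 3235.3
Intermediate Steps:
Function('X')(x) = Mul(Rational(-1, 3), Pow(x, 2)) (Function('X')(x) = Mul(Rational(-1, 6), Mul(x, Add(x, x))) = Mul(Rational(-1, 6), Mul(x, Mul(2, x))) = Mul(Rational(-1, 6), Mul(2, Pow(x, 2))) = Mul(Rational(-1, 3), Pow(x, 2)))
Function('O')(N) = Mul(Add(-3, N), Add(Rational(-16, 3), N)) (Function('O')(N) = Mul(Add(Mul(Rational(-1, 3), Pow(-4, 2)), N), Add(N, -3)) = Mul(Add(Mul(Rational(-1, 3), 16), N), Add(-3, N)) = Mul(Add(Rational(-16, 3), N), Add(-3, N)) = Mul(Add(-3, N), Add(Rational(-16, 3), N)))
Add(Function('O')(Function('z')(1)), Mul(-1, l)) = Add(Add(16, Pow(-7, 2), Mul(Rational(-25, 3), -7)), Mul(-1, -3112)) = Add(Add(16, 49, Rational(175, 3)), 3112) = Add(Rational(370, 3), 3112) = Rational(9706, 3)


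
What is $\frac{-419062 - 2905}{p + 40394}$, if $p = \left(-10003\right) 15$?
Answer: $\frac{421967}{109651} \approx 3.8483$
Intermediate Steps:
$p = -150045$
$\frac{-419062 - 2905}{p + 40394} = \frac{-419062 - 2905}{-150045 + 40394} = - \frac{421967}{-109651} = \left(-421967\right) \left(- \frac{1}{109651}\right) = \frac{421967}{109651}$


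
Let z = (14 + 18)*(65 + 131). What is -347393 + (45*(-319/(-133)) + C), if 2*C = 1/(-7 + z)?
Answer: -82678156041/238070 ≈ -3.4729e+5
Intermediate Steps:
z = 6272 (z = 32*196 = 6272)
C = 1/12530 (C = 1/(2*(-7 + 6272)) = (1/2)/6265 = (1/2)*(1/6265) = 1/12530 ≈ 7.9808e-5)
-347393 + (45*(-319/(-133)) + C) = -347393 + (45*(-319/(-133)) + 1/12530) = -347393 + (45*(-319*(-1/133)) + 1/12530) = -347393 + (45*(319/133) + 1/12530) = -347393 + (14355/133 + 1/12530) = -347393 + 25695469/238070 = -82678156041/238070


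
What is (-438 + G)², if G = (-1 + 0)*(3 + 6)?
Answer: 199809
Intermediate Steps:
G = -9 (G = -1*9 = -9)
(-438 + G)² = (-438 - 9)² = (-447)² = 199809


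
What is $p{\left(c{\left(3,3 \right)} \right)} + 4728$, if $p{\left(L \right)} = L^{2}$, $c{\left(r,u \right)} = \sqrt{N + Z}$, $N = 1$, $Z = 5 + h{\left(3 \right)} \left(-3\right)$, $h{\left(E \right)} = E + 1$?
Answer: $4722$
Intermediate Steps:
$h{\left(E \right)} = 1 + E$
$Z = -7$ ($Z = 5 + \left(1 + 3\right) \left(-3\right) = 5 + 4 \left(-3\right) = 5 - 12 = -7$)
$c{\left(r,u \right)} = i \sqrt{6}$ ($c{\left(r,u \right)} = \sqrt{1 - 7} = \sqrt{-6} = i \sqrt{6}$)
$p{\left(c{\left(3,3 \right)} \right)} + 4728 = \left(i \sqrt{6}\right)^{2} + 4728 = -6 + 4728 = 4722$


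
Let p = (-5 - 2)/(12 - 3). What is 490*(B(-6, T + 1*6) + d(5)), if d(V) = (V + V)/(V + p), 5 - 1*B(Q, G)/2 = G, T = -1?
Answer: 22050/19 ≈ 1160.5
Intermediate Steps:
p = -7/9 ≈ -0.77778
B(Q, G) = 10 - 2*G
d(V) = 2*V/(-7/9 + V) (d(V) = (V + V)/(V - 7/9) = (2*V)/(-7/9 + V) = 2*V/(-7/9 + V))
490*(B(-6, T + 1*6) + d(5)) = 490*((10 - 2*(-1 + 1*6)) + 18*5/(-7 + 9*5)) = 490*((10 - 2*(-1 + 6)) + 18*5/(-7 + 45)) = 490*((10 - 2*5) + 18*5/38) = 490*((10 - 10) + 18*5*(1/38)) = 490*(0 + 45/19) = 490*(45/19) = 22050/19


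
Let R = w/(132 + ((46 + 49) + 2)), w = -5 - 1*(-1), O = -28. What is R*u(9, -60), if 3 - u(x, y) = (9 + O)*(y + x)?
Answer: 3864/229 ≈ 16.873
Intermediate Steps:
u(x, y) = 3 + 19*x + 19*y (u(x, y) = 3 - (9 - 28)*(y + x) = 3 - (-19)*(x + y) = 3 - (-19*x - 19*y) = 3 + (19*x + 19*y) = 3 + 19*x + 19*y)
w = -4 (w = -5 + 1 = -4)
R = -4/229 (R = -4/(132 + ((46 + 49) + 2)) = -4/(132 + (95 + 2)) = -4/(132 + 97) = -4/229 ≈ -0.017467)
R*u(9, -60) = -4*(3 + 19*9 + 19*(-60))/229 = -4*(3 + 171 - 1140)/229 = -4/229*(-966) = 3864/229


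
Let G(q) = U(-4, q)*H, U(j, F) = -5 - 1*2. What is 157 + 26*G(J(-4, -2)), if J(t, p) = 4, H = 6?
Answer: -935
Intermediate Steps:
U(j, F) = -7 (U(j, F) = -5 - 2 = -7)
G(q) = -42 (G(q) = -7*6 = -42)
157 + 26*G(J(-4, -2)) = 157 + 26*(-42) = 157 - 1092 = -935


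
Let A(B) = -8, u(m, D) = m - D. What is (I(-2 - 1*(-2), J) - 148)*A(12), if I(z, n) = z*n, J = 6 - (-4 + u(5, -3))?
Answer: 1184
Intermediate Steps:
J = 2 (J = 6 - (-4 + (5 - 1*(-3))) = 6 - (-4 + (5 + 3)) = 6 - (-4 + 8) = 6 - 1*4 = 6 - 4 = 2)
I(z, n) = n*z
(I(-2 - 1*(-2), J) - 148)*A(12) = (2*(-2 - 1*(-2)) - 148)*(-8) = (2*(-2 + 2) - 148)*(-8) = (2*0 - 148)*(-8) = (0 - 148)*(-8) = -148*(-8) = 1184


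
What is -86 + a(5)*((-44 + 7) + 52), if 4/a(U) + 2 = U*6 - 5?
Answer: -1918/23 ≈ -83.391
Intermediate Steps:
a(U) = 4/(-7 + 6*U) (a(U) = 4/(-2 + (U*6 - 5)) = 4/(-2 + (6*U - 5)) = 4/(-2 + (-5 + 6*U)) = 4/(-7 + 6*U))
-86 + a(5)*((-44 + 7) + 52) = -86 + (4/(-7 + 6*5))*((-44 + 7) + 52) = -86 + (4/(-7 + 30))*(-37 + 52) = -86 + (4/23)*15 = -86 + 60/23 = -1918/23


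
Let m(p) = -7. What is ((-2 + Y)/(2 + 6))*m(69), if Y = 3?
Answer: -7/8 ≈ -0.87500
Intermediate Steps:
((-2 + Y)/(2 + 6))*m(69) = ((-2 + 3)/(2 + 6))*(-7) = (1/8)*(-7) = (1*(⅛))*(-7) = (⅛)*(-7) = -7/8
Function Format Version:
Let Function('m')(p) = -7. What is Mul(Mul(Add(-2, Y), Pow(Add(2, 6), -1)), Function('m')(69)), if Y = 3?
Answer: Rational(-7, 8) ≈ -0.87500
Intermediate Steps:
Mul(Mul(Add(-2, Y), Pow(Add(2, 6), -1)), Function('m')(69)) = Mul(Mul(Add(-2, 3), Pow(Add(2, 6), -1)), -7) = Mul(Mul(1, Pow(8, -1)), -7) = Mul(Mul(1, Rational(1, 8)), -7) = Mul(Rational(1, 8), -7) = Rational(-7, 8)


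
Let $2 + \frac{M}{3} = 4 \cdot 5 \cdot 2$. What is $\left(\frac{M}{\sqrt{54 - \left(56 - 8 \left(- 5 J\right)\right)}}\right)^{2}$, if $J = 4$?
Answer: $- \frac{722}{9} \approx -80.222$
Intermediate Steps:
$M = 114$ ($M = -6 + 3 \cdot 4 \cdot 5 \cdot 2 = -6 + 3 \cdot 20 \cdot 2 = -6 + 3 \cdot 40 = -6 + 120 = 114$)
$\left(\frac{M}{\sqrt{54 - \left(56 - 8 \left(- 5 J\right)\right)}}\right)^{2} = \left(\frac{114}{\sqrt{54 - \left(56 - 8 \left(\left(-5\right) 4\right)\right)}}\right)^{2} = \left(\frac{114}{\sqrt{54 - \left(56 - -160\right)}}\right)^{2} = \left(\frac{114}{\sqrt{54 - 216}}\right)^{2} = \left(\frac{114}{\sqrt{-162}}\right)^{2} = \left(\frac{114}{9 i \sqrt{2}}\right)^{2} = \left(114 \left(- \frac{i \sqrt{2}}{18}\right)\right)^{2} = \left(- \frac{19 i \sqrt{2}}{3}\right)^{2} = - \frac{722}{9}$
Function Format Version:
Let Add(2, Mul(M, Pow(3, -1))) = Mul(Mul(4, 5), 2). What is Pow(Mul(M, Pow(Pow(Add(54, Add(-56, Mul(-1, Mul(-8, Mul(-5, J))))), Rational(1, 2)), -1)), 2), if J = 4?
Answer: Rational(-722, 9) ≈ -80.222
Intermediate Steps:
M = 114 (M = Add(-6, Mul(3, Mul(Mul(4, 5), 2))) = Add(-6, Mul(3, Mul(20, 2))) = Add(-6, Mul(3, 40)) = Add(-6, 120) = 114)
Pow(Mul(M, Pow(Pow(Add(54, Add(-56, Mul(-1, Mul(-8, Mul(-5, J))))), Rational(1, 2)), -1)), 2) = Pow(Mul(114, Pow(Pow(Add(54, Add(-56, Mul(-1, Mul(-8, Mul(-5, 4))))), Rational(1, 2)), -1)), 2) = Pow(Mul(114, Pow(Pow(Add(54, Add(-56, Mul(-1, Mul(-8, -20)))), Rational(1, 2)), -1)), 2) = Pow(Mul(114, Pow(Pow(Add(54, Add(-56, Mul(-1, 160))), Rational(1, 2)), -1)), 2) = Pow(Mul(114, Pow(Pow(Add(54, Add(-56, -160)), Rational(1, 2)), -1)), 2) = Pow(Mul(114, Pow(Pow(Add(54, -216), Rational(1, 2)), -1)), 2) = Pow(Mul(114, Pow(Pow(-162, Rational(1, 2)), -1)), 2) = Pow(Mul(114, Pow(Mul(9, I, Pow(2, Rational(1, 2))), -1)), 2) = Pow(Mul(114, Mul(Rational(-1, 18), I, Pow(2, Rational(1, 2)))), 2) = Pow(Mul(Rational(-19, 3), I, Pow(2, Rational(1, 2))), 2) = Rational(-722, 9)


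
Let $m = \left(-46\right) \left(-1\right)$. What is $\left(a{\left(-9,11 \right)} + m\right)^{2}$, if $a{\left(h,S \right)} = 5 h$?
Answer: $1$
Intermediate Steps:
$m = 46$
$\left(a{\left(-9,11 \right)} + m\right)^{2} = \left(5 \left(-9\right) + 46\right)^{2} = \left(-45 + 46\right)^{2} = 1^{2} = 1$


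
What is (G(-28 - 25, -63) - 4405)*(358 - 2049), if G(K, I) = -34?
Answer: 7506349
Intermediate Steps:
(G(-28 - 25, -63) - 4405)*(358 - 2049) = (-34 - 4405)*(358 - 2049) = -4439*(-1691) = 7506349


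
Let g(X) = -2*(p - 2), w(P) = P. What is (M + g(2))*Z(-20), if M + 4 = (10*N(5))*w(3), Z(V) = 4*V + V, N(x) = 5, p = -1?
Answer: -15200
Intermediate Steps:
g(X) = 6 (g(X) = -2*(-1 - 2) = -2*(-3) = 6)
Z(V) = 5*V
M = 146 (M = -4 + (10*5)*3 = -4 + 50*3 = -4 + 150 = 146)
(M + g(2))*Z(-20) = (146 + 6)*(5*(-20)) = 152*(-100) = -15200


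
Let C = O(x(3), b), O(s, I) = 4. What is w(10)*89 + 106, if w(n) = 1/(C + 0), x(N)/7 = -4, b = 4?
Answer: 513/4 ≈ 128.25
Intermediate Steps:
x(N) = -28 (x(N) = 7*(-4) = -28)
C = 4
w(n) = ¼ (w(n) = 1/(4 + 0) = 1/4 = ¼)
w(10)*89 + 106 = (¼)*89 + 106 = 89/4 + 106 = 513/4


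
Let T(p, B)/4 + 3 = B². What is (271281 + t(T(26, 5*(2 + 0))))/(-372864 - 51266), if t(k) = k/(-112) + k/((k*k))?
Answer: -368394897/575968540 ≈ -0.63961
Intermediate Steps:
T(p, B) = -12 + 4*B²
t(k) = 1/k - k/112 (t(k) = k*(-1/112) + k/(k²) = -k/112 + k/k² = -k/112 + 1/k = 1/k - k/112)
(271281 + t(T(26, 5*(2 + 0))))/(-372864 - 51266) = (271281 + (1/(-12 + 4*(5*(2 + 0))²) - (-12 + 4*(5*(2 + 0))²)/112))/(-372864 - 51266) = (271281 + (1/(-12 + 4*(5*2)²) - (-12 + 4*(5*2)²)/112))/(-424130) = (271281 + (1/(-12 + 4*10²) - (-12 + 4*10²)/112))*(-1/424130) = (271281 + (1/(-12 + 4*100) - (-12 + 4*100)/112))*(-1/424130) = (271281 + (1/(-12 + 400) - (-12 + 400)/112))*(-1/424130) = (271281 + (1/388 - 1/112*388))*(-1/424130) = (271281 + (1/388 - 97/28))*(-1/424130) = (271281 - 4701/1358)*(-1/424130) = (368394897/1358)*(-1/424130) = -368394897/575968540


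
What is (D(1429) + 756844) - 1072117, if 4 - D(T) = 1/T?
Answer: -450519402/1429 ≈ -3.1527e+5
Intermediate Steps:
D(T) = 4 - 1/T
(D(1429) + 756844) - 1072117 = ((4 - 1/1429) + 756844) - 1072117 = (5715/1429 + 756844) - 1072117 = 1081535791/1429 - 1072117 = -450519402/1429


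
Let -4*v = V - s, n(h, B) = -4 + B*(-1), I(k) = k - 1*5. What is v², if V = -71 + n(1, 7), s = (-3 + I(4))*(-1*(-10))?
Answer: 441/4 ≈ 110.25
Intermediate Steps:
I(k) = -5 + k (I(k) = k - 5 = -5 + k)
n(h, B) = -4 - B
s = -40 (s = (-3 + (-5 + 4))*(-1*(-10)) = (-3 - 1)*10 = -4*10 = -40)
V = -82 (V = -71 + (-4 - 1*7) = -71 + (-4 - 7) = -71 - 11 = -82)
v = 21/2 (v = -(-82 - 1*(-40))/4 = -(-82 + 40)/4 = -¼*(-42) = 21/2 ≈ 10.500)
v² = (21/2)² = 441/4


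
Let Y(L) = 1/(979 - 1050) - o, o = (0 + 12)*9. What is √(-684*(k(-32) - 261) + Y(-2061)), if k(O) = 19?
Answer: √833882149/71 ≈ 406.72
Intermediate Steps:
o = 108 (o = 12*9 = 108)
Y(L) = -7669/71 (Y(L) = 1/(979 - 1050) - 1*108 = 1/(-71) - 108 = -1/71 - 108 = -7669/71)
√(-684*(k(-32) - 261) + Y(-2061)) = √(-684*(19 - 261) - 7669/71) = √(-684*(-242) - 7669/71) = √(165528 - 7669/71) = √(11744819/71) = √833882149/71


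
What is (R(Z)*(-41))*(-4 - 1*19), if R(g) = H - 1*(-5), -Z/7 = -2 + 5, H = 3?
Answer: 7544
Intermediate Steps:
Z = -21 (Z = -7*(-2 + 5) = -7*3 = -21)
R(g) = 8 (R(g) = 3 - 1*(-5) = 3 + 5 = 8)
(R(Z)*(-41))*(-4 - 1*19) = (8*(-41))*(-4 - 1*19) = -328*(-4 - 19) = -328*(-23) = 7544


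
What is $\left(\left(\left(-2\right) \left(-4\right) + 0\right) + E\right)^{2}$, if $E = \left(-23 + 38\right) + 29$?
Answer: $2704$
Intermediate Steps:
$E = 44$ ($E = 15 + 29 = 44$)
$\left(\left(\left(-2\right) \left(-4\right) + 0\right) + E\right)^{2} = \left(\left(\left(-2\right) \left(-4\right) + 0\right) + 44\right)^{2} = \left(\left(8 + 0\right) + 44\right)^{2} = \left(8 + 44\right)^{2} = 52^{2} = 2704$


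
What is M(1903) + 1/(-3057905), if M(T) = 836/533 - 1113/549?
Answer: -136856635814/298264995795 ≈ -0.45884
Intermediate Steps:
M(T) = -44755/97539 (M(T) = 836*(1/533) - 1113*1/549 = 836/533 - 371/183 = -44755/97539)
M(1903) + 1/(-3057905) = -44755/97539 + 1/(-3057905) = -44755/97539 - 1/3057905 = -136856635814/298264995795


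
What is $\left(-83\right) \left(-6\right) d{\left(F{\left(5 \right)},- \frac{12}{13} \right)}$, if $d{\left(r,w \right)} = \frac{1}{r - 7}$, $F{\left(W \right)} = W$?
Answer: $-249$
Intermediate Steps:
$d{\left(r,w \right)} = \frac{1}{-7 + r}$
$\left(-83\right) \left(-6\right) d{\left(F{\left(5 \right)},- \frac{12}{13} \right)} = \frac{\left(-83\right) \left(-6\right)}{-7 + 5} = \frac{498}{-2} = 498 \left(- \frac{1}{2}\right) = -249$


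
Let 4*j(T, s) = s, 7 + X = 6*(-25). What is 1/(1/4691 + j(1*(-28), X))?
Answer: -18764/736483 ≈ -0.025478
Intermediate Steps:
X = -157 (X = -7 + 6*(-25) = -7 - 150 = -157)
j(T, s) = s/4
1/(1/4691 + j(1*(-28), X)) = 1/(1/4691 + (¼)*(-157)) = 1/(1/4691 - 157/4) = 1/(-736483/18764) = -18764/736483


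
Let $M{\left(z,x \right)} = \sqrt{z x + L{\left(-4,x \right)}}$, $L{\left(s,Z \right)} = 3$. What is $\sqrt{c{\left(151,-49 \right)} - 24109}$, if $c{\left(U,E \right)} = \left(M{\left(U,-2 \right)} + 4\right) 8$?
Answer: $\sqrt{-24077 + 8 i \sqrt{299}} \approx 0.4458 + 155.17 i$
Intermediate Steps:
$M{\left(z,x \right)} = \sqrt{3 + x z}$ ($M{\left(z,x \right)} = \sqrt{z x + 3} = \sqrt{x z + 3} = \sqrt{3 + x z}$)
$c{\left(U,E \right)} = 32 + 8 \sqrt{3 - 2 U}$ ($c{\left(U,E \right)} = \left(\sqrt{3 - 2 U} + 4\right) 8 = \left(4 + \sqrt{3 - 2 U}\right) 8 = 32 + 8 \sqrt{3 - 2 U}$)
$\sqrt{c{\left(151,-49 \right)} - 24109} = \sqrt{\left(32 + 8 \sqrt{3 - 302}\right) - 24109} = \sqrt{\left(32 + 8 \sqrt{-299}\right) - 24109} = \sqrt{\left(32 + 8 i \sqrt{299}\right) - 24109} = \sqrt{-24077 + 8 i \sqrt{299}}$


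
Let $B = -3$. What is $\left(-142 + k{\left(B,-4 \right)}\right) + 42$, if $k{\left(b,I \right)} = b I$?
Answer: $-88$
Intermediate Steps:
$k{\left(b,I \right)} = I b$
$\left(-142 + k{\left(B,-4 \right)}\right) + 42 = \left(-142 - -12\right) + 42 = \left(-142 + 12\right) + 42 = -130 + 42 = -88$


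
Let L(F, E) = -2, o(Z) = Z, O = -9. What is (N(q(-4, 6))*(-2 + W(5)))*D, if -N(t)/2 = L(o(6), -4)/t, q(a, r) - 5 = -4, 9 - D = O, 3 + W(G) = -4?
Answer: -648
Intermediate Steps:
W(G) = -7 (W(G) = -3 - 4 = -7)
D = 18 (D = 9 - 1*(-9) = 9 + 9 = 18)
q(a, r) = 1 (q(a, r) = 5 - 4 = 1)
N(t) = 4/t (N(t) = -(-4)/t = 4/t)
(N(q(-4, 6))*(-2 + W(5)))*D = ((4/1)*(-2 - 7))*18 = ((4*1)*(-9))*18 = (4*(-9))*18 = -36*18 = -648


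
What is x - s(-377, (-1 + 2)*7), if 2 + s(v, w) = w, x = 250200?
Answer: 250195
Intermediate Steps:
s(v, w) = -2 + w
x - s(-377, (-1 + 2)*7) = 250200 - (-2 + (-1 + 2)*7) = 250200 - (-2 + 1*7) = 250200 - (-2 + 7) = 250200 - 1*5 = 250200 - 5 = 250195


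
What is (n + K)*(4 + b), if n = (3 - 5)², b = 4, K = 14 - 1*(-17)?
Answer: 280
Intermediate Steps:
K = 31 (K = 14 + 17 = 31)
n = 4 (n = (-2)² = 4)
(n + K)*(4 + b) = (4 + 31)*(4 + 4) = 35*8 = 280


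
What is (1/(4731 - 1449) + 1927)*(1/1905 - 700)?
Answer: -1686720215617/1250442 ≈ -1.3489e+6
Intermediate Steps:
(1/(4731 - 1449) + 1927)*(1/1905 - 700) = (1/3282 + 1927)*(1/1905 - 700) = (1/3282 + 1927)*(-1333499/1905) = (6324415/3282)*(-1333499/1905) = -1686720215617/1250442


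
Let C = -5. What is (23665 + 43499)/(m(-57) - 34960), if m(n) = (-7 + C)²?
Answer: -16791/8704 ≈ -1.9291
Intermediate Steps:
m(n) = 144 (m(n) = (-7 - 5)² = (-12)² = 144)
(23665 + 43499)/(m(-57) - 34960) = (23665 + 43499)/(144 - 34960) = 67164/(-34816) = 67164*(-1/34816) = -16791/8704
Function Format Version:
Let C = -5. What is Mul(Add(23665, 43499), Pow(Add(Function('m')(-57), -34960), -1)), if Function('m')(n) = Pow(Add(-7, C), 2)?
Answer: Rational(-16791, 8704) ≈ -1.9291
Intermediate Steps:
Function('m')(n) = 144 (Function('m')(n) = Pow(Add(-7, -5), 2) = Pow(-12, 2) = 144)
Mul(Add(23665, 43499), Pow(Add(Function('m')(-57), -34960), -1)) = Mul(Add(23665, 43499), Pow(Add(144, -34960), -1)) = Mul(67164, Pow(-34816, -1)) = Mul(67164, Rational(-1, 34816)) = Rational(-16791, 8704)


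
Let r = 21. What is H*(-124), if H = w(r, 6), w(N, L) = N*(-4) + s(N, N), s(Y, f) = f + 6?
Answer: 7068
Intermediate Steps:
s(Y, f) = 6 + f
w(N, L) = 6 - 3*N (w(N, L) = N*(-4) + (6 + N) = -4*N + (6 + N) = 6 - 3*N)
H = -57 (H = 6 - 3*21 = 6 - 63 = -57)
H*(-124) = -57*(-124) = 7068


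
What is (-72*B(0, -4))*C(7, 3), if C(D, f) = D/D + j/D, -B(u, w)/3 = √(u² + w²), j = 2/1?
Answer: 7776/7 ≈ 1110.9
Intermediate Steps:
j = 2 (j = 2*1 = 2)
B(u, w) = -3*√(u² + w²)
C(D, f) = 1 + 2/D (C(D, f) = D/D + 2/D = 1 + 2/D)
(-72*B(0, -4))*C(7, 3) = (-(-216)*√(0² + (-4)²))*((2 + 7)/7) = (-(-216)*√(0 + 16))*((⅐)*9) = -(-216)*√16*(9/7) = -(-216)*4*(9/7) = -72*(-12)*(9/7) = 864*(9/7) = 7776/7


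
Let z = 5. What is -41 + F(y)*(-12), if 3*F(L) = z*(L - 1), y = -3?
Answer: 39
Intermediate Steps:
F(L) = -5/3 + 5*L/3 (F(L) = (5*(L - 1))/3 = (5*(-1 + L))/3 = (-5 + 5*L)/3 = -5/3 + 5*L/3)
-41 + F(y)*(-12) = -41 + (-5/3 + (5/3)*(-3))*(-12) = -41 + (-5/3 - 5)*(-12) = -41 - 20/3*(-12) = -41 + 80 = 39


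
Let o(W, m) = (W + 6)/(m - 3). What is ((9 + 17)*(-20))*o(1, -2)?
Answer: 728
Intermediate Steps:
o(W, m) = (6 + W)/(-3 + m)
((9 + 17)*(-20))*o(1, -2) = ((9 + 17)*(-20))*((6 + 1)/(-3 - 2)) = (26*(-20))*(7/(-5)) = -(-104)*7 = -520*(-7/5) = 728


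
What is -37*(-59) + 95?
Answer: 2278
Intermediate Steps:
-37*(-59) + 95 = 2183 + 95 = 2278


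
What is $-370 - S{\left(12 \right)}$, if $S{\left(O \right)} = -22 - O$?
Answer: $-336$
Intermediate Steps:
$-370 - S{\left(12 \right)} = -370 - \left(-22 - 12\right) = -370 - -34 = -370 + 34 = -336$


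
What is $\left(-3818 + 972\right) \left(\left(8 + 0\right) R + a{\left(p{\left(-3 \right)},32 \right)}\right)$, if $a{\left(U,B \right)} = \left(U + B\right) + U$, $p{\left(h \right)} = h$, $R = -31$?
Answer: $631812$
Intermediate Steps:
$a{\left(U,B \right)} = B + 2 U$ ($a{\left(U,B \right)} = \left(B + U\right) + U = B + 2 U$)
$\left(-3818 + 972\right) \left(\left(8 + 0\right) R + a{\left(p{\left(-3 \right)},32 \right)}\right) = \left(-3818 + 972\right) \left(\left(8 + 0\right) \left(-31\right) + \left(32 + 2 \left(-3\right)\right)\right) = - 2846 \left(8 \left(-31\right) + \left(32 - 6\right)\right) = - 2846 \left(-248 + 26\right) = \left(-2846\right) \left(-222\right) = 631812$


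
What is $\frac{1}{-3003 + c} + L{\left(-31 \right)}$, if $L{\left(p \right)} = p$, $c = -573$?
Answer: $- \frac{110857}{3576} \approx -31.0$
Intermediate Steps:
$\frac{1}{-3003 + c} + L{\left(-31 \right)} = \frac{1}{-3003 - 573} - 31 = \frac{1}{-3576} - 31 = - \frac{1}{3576} - 31 = - \frac{110857}{3576}$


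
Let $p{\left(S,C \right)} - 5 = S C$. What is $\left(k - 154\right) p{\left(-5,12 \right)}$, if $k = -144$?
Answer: $16390$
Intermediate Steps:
$p{\left(S,C \right)} = 5 + C S$ ($p{\left(S,C \right)} = 5 + S C = 5 + C S$)
$\left(k - 154\right) p{\left(-5,12 \right)} = \left(-144 - 154\right) \left(5 + 12 \left(-5\right)\right) = - 298 \left(5 - 60\right) = \left(-298\right) \left(-55\right) = 16390$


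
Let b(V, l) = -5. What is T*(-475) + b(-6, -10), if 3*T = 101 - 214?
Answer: 53660/3 ≈ 17887.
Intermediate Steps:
T = -113/3 (T = (101 - 214)/3 = (1/3)*(-113) = -113/3 ≈ -37.667)
T*(-475) + b(-6, -10) = -113/3*(-475) - 5 = 53675/3 - 5 = 53660/3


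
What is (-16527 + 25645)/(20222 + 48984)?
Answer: 4559/34603 ≈ 0.13175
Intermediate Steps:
(-16527 + 25645)/(20222 + 48984) = 9118/69206 = 9118*(1/69206) = 4559/34603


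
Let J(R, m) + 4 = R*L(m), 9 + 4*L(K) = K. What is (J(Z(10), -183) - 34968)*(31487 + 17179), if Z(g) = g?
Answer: -1725307032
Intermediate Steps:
L(K) = -9/4 + K/4
J(R, m) = -4 + R*(-9/4 + m/4)
(J(Z(10), -183) - 34968)*(31487 + 17179) = ((-4 + (1/4)*10*(-9 - 183)) - 34968)*(31487 + 17179) = ((-4 + (1/4)*10*(-192)) - 34968)*48666 = ((-4 - 480) - 34968)*48666 = (-484 - 34968)*48666 = -35452*48666 = -1725307032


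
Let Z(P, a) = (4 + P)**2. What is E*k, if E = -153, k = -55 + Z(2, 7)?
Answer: 2907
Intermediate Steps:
k = -19 (k = -55 + (4 + 2)**2 = -55 + 6**2 = -55 + 36 = -19)
E*k = -153*(-19) = 2907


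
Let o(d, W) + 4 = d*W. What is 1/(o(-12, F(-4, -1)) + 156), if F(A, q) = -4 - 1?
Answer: 1/212 ≈ 0.0047170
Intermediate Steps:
F(A, q) = -5
o(d, W) = -4 + W*d (o(d, W) = -4 + d*W = -4 + W*d)
1/(o(-12, F(-4, -1)) + 156) = 1/((-4 - 5*(-12)) + 156) = 1/((-4 + 60) + 156) = 1/(56 + 156) = 1/212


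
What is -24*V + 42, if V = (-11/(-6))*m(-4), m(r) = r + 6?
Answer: -46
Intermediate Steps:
m(r) = 6 + r
V = 11/3 (V = (-11/(-6))*(6 - 4) = -11*(-⅙)*2 = (11/6)*2 = 11/3 ≈ 3.6667)
-24*V + 42 = -24*11/3 + 42 = -88 + 42 = -46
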